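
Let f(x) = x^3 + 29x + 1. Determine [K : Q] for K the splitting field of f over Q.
[K : Q] = 6

By the rational root test, any rational root of the monic integer polynomial f(x) = x^3 + 29x + 1 must be an integer dividing the constant term 1, i.e. one of ±{1}. Evaluating: f(1) = 31, f(-1) = -29; none is 0, so f has no rational root and is therefore irreducible over Q (a cubic with no linear factor over a field is irreducible). For an irreducible cubic, the Galois group is A_3 or S_3 according as the discriminant disc(f) = -4a^3 - 27b^2 = -4·(29)^3 - 27·(1)^2 = -97583 is or is not a square in Q. Here disc(f) = -97583 is not a perfect square in Q, so the Galois group of f over Q is not contained in A_3 and must be all of S_3. The splitting field has degree |S_3| = 6 over Q, so [K : Q] = 6.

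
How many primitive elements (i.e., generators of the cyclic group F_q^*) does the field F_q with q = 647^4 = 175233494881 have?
There are φ(175233494880) = 40609382400 primitive elements

F_q^* is cyclic of order q - 1 = 175233494880. A cyclic group of order m has exactly φ(m) generators. Here m = 175233494880 = 2^5 · 3^4 · 5 · 17 · 19 · 41 · 1021, so the number of primitive elements is φ(175233494880) = 40609382400.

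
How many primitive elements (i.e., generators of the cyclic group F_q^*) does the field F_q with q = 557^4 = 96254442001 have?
There are φ(96254442000) = 22892544000 primitive elements

F_q^* is cyclic of order q - 1 = 96254442000. A cyclic group of order m has exactly φ(m) generators. Here m = 96254442000 = 2^4 · 3^2 · 5^3 · 17 · 31 · 73 · 139, so the number of primitive elements is φ(96254442000) = 22892544000.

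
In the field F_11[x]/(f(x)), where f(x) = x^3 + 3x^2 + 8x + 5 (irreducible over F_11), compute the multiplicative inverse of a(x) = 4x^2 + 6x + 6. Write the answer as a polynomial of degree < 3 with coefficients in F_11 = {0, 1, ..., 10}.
a(x)^(-1) ≡ 5x^2 + 4x + 5 (mod f(x))

Since f is irreducible over F_11, F_11[x]/(f) is a field and a(x) ≠ 0 has an inverse. Apply the extended Euclidean algorithm to f(x) and a(x) in F_11[x]: f(x) = (3x + 10)·a(x) + (7x);  a(x) = (10x + 4)·(7x) + (6). The last nonzero remainder is the constant 6 = gcd(f, a) in F_11. Back-substituting through the division chain expresses 6 = s(x)·a(x) + t(x)·f(x) with s(x) ≡ 8x^2 + 2x + 8 (mod f), so (8x^2 + 2x + 8)·a(x) ≡ 6 (mod f). Multiplying by 6^(-1) ≡ 2 in F_11 gives a(x)^(-1) ≡ 2·(8x^2 + 2x + 8) ≡ 5x^2 + 4x + 5 (mod f). Check: (4x^2 + 6x + 6)·(5x^2 + 4x + 5) = 9x^4 + 2x^3 + 8x^2 + 10x + 8 ≡ 1 (mod x^3 + 3x^2 + 8x + 5).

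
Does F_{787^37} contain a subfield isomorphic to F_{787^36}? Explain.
No: F_{787^36} is not a subfield of F_{787^37}

F_{p^m} embeds in F_{p^n} iff m | n. Here 36 ∤ 37 (since 37 = 1·36 + 1 with remainder 1 ≠ 0), so F_{787^36} is not a subfield of F_{787^37}. Equivalently: if it were, the tower law would give 36 = [F_{787^36}:F_787] dividing [F_{787^37}:F_787] = 37, contradiction.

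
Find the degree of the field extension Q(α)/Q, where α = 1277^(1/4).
[Q(α):Q] = 4

α is a root of x^4 - 1277. By Eisenstein's criterion at the prime p = 1277 (which divides the constant term 1277 but p^2 = 1630729 does not, since 1277 is squarefree), x^4 - 1277 is irreducible over Q. Hence [Q(α):Q] = 4.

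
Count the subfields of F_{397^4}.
F_{397^4} has 3 subfields

The subfields of F_{p^n} are exactly the fields F_{p^d} for d | n (each is the fixed field of the unique index-d subgroup of Gal(F_{p^n}/F_p) ≅ Z/nZ). The divisors of n = 4 are {1, 2, 4}, giving 3 subfields: F_{397^1}, F_{397^2}, F_{397^4}.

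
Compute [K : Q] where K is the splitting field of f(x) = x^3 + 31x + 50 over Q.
[K : Q] = 6

By the rational root test, any rational root of the monic integer polynomial f(x) = x^3 + 31x + 50 must be an integer dividing the constant term 50, i.e. one of ±{1, 2, 5, 10, 25, 50}. Evaluating: f(1) = 82, f(-1) = 18, f(2) = 120, f(-2) = -20, f(5) = 330, f(-5) = -230, f(10) = 1360, f(-10) = -1260, f(25) = 16450, f(-25) = -16350, f(50) = 126600, f(-50) = -126500; none is 0, so f has no rational root and is therefore irreducible over Q (a cubic with no linear factor over a field is irreducible). For an irreducible cubic, the Galois group is A_3 or S_3 according as the discriminant disc(f) = -4a^3 - 27b^2 = -4·(31)^3 - 27·(50)^2 = -186664 is or is not a square in Q. Here disc(f) = -186664 is not a perfect square in Q, so the Galois group of f over Q is not contained in A_3 and must be all of S_3. The splitting field has degree |S_3| = 6 over Q, so [K : Q] = 6.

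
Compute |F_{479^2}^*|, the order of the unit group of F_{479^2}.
|F_{479^2}^*| = 229440

F_{479^2} has 479^2 = 229441 elements; its multiplicative group consists of all nonzero elements, so |F_{479^2}^*| = 229441 - 1 = 229440. (It is cyclic since any finite subgroup of the multiplicative group of a field is cyclic.)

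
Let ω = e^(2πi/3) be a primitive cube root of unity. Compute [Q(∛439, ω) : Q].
[Q(∛439, ω) : Q] = 6

[Q(∛439):Q] = 3 (min poly x^3 - 439, irreducible since 439 is not a perfect cube). [Q(ω):Q] = 2 (min poly x^2 + x + 1). Since Q(∛439) ⊂ R and ω ∉ R, we have ω ∉ Q(∛439), so x^2 + x + 1 remains irreducible over Q(∛439) and [Q(∛439, ω) : Q(∛439)] = 2. By the tower law, [Q(∛439, ω) : Q] = 3 · 2 = 6. (In fact Q(∛439, ω) is the splitting field of x^3 - 439 over Q.)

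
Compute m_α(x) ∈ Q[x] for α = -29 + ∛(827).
m_α(x) = x^3 + 87x^2 + 2523x + 23562

Set β = α + 29 = ∛(827), so β^3 = 827. Then (α + 29)^3 - 827 = 0, i.e. α is a root of g(x) = (x + 29)^3 - 827 = x^3 + 87x^2 + 2523x + 23562. Since g(x) = h(x + 29) where h(x) = x^3 - 827, and h is irreducible over Q (because 827 is not a perfect cube, so h has no rational root, and a monic cubic with no rational root is irreducible), g is also irreducible (irreducibility is preserved under the substitution x → x + 29). Hence m_α(x) = x^3 + 87x^2 + 2523x + 23562.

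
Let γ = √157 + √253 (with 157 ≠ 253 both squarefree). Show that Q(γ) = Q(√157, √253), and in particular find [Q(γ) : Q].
[Q(γ) : Q] = 4 (equivalently, Q(γ) = Q(√157, √253))

Obviously Q(γ) ⊆ Q(√157, √253), and [Q(√157, √253):Q] = 4 (since 157, 253 are distinct squarefree integers > 1 with 39721 not a perfect square). To show equality we compute the minimal polynomial of γ. From γ = √157 + √253: γ^2 = 157 + 2√(39721) + 253 = 410 + 2√(39721), so γ^2 - 410 = 2√(39721); squaring, (γ^2 - 410)^2 = 4·39721, i.e. γ^4 - 820γ^2 + 168100 - 158884 = 0, i.e. γ^4 - 820γ^2 + 9216 = 0. So γ is a root of x^4 - 820x^2 + 9216. This polynomial is irreducible over Q: it has no rational root (each ±√157 ± √253 is irrational), and any factorization into two quadratics over Q would force √(39721) ∈ Q (pairing opposite roots) or √157, √253 ∈ Q (other pairings), all impossible. Hence [Q(γ):Q] = 4 = [Q(√157, √253):Q], so Q(γ) = Q(√157, √253).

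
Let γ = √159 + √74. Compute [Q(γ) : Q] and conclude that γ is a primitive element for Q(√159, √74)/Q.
[Q(γ) : Q] = 4 (equivalently, Q(γ) = Q(√159, √74))

Obviously Q(γ) ⊆ Q(√159, √74), and [Q(√159, √74):Q] = 4 (since 159, 74 are distinct squarefree integers > 1 with 11766 not a perfect square). To show equality we compute the minimal polynomial of γ. From γ = √159 + √74: γ^2 = 159 + 2√(11766) + 74 = 233 + 2√(11766), so γ^2 - 233 = 2√(11766); squaring, (γ^2 - 233)^2 = 4·11766, i.e. γ^4 - 466γ^2 + 54289 - 47064 = 0, i.e. γ^4 - 466γ^2 + 7225 = 0. So γ is a root of x^4 - 466x^2 + 7225. This polynomial is irreducible over Q: it has no rational root (each ±√159 ± √74 is irrational), and any factorization into two quadratics over Q would force √(11766) ∈ Q (pairing opposite roots) or √159, √74 ∈ Q (other pairings), all impossible. Hence [Q(γ):Q] = 4 = [Q(√159, √74):Q], so Q(γ) = Q(√159, √74).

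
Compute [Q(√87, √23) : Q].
[Q(√87, √23) : Q] = 4

[Q(√87):Q] = 2 (min poly x^2 - 87, irreducible since 87 is squarefree > 1). For the top step, suppose √23 ∈ Q(√87), say √23 = c + d√87 with c, d ∈ Q. Squaring: 23 = c^2 + 87d^2 + 2cd√87. Since √87 ∉ Q this forces 2cd = 0. If d = 0 then √23 = c ∈ Q, contradicting 23 squarefree > 1. If c = 0 then 23 = 87d^2, so 87·23 = (87d)^2 is a perfect square in Q — but 87·23 = 2001 is not a perfect square (since 87 and 23 are distinct squarefree integers). Contradiction. Hence √23 ∉ Q(√87), so x^2 - 23 stays irreducible over Q(√87) and [Q(√87, √23) : Q(√87)] = 2. By the tower law, [Q(√87, √23) : Q] = 2 · 2 = 4.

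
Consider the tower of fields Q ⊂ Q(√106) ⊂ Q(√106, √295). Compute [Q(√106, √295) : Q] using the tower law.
[Q(√106, √295) : Q] = 4

[Q(√106):Q] = 2 (min poly x^2 - 106, irreducible since 106 is squarefree > 1). For the top step, suppose √295 ∈ Q(√106), say √295 = c + d√106 with c, d ∈ Q. Squaring: 295 = c^2 + 106d^2 + 2cd√106. Since √106 ∉ Q this forces 2cd = 0. If d = 0 then √295 = c ∈ Q, contradicting 295 squarefree > 1. If c = 0 then 295 = 106d^2, so 106·295 = (106d)^2 is a perfect square in Q — but 106·295 = 31270 is not a perfect square (since 106 and 295 are distinct squarefree integers). Contradiction. Hence √295 ∉ Q(√106), so x^2 - 295 stays irreducible over Q(√106) and [Q(√106, √295) : Q(√106)] = 2. By the tower law, [Q(√106, √295) : Q] = 2 · 2 = 4.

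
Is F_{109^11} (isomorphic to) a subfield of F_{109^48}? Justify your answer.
No: F_{109^11} is not a subfield of F_{109^48}

F_{p^m} embeds in F_{p^n} iff m | n. Here 11 ∤ 48 (since 48 = 4·11 + 4 with remainder 4 ≠ 0), so F_{109^11} is not a subfield of F_{109^48}. Equivalently: if it were, the tower law would give 11 = [F_{109^11}:F_109] dividing [F_{109^48}:F_109] = 48, contradiction.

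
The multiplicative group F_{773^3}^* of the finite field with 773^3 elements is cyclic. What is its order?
|F_{773^3}^*| = 461889916

F_{773^3} has 773^3 = 461889917 elements; its multiplicative group consists of all nonzero elements, so |F_{773^3}^*| = 461889917 - 1 = 461889916. (It is cyclic since any finite subgroup of the multiplicative group of a field is cyclic.)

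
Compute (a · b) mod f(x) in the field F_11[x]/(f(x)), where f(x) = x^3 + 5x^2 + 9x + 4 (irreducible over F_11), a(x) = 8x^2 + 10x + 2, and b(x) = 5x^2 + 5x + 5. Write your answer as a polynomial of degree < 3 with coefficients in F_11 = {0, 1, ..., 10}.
a · b ≡ 4x^2 + 10x + 10 (mod f(x))

Multiply in F_11[x]: a(x)·b(x) = (8x^2 + 10x + 2)·(5x^2 + 5x + 5) = 7x^4 + 2x^3 + x^2 + 5x + 10. This has degree ≥ 3, so divide by f(x) over F_11: 7x^4 + 2x^3 + x^2 + 5x + 10 = (7x)·(x^3 + 5x^2 + 9x + 4) + (4x^2 + 10x + 10). Hence a·b ≡ 4x^2 + 10x + 10 (mod f). (F_11[x]/(f) is a field with 11^3 = 1331 elements since f is irreducible of degree 3.)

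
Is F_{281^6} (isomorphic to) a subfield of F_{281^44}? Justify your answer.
No: F_{281^6} is not a subfield of F_{281^44}

F_{p^m} embeds in F_{p^n} iff m | n. Here 6 ∤ 44 (since 44 = 7·6 + 2 with remainder 2 ≠ 0), so F_{281^6} is not a subfield of F_{281^44}. Equivalently: if it were, the tower law would give 6 = [F_{281^6}:F_281] dividing [F_{281^44}:F_281] = 44, contradiction.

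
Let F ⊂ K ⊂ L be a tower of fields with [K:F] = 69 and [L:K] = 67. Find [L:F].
[L:F] = 4623

The tower law says that for any tower of field extensions F ⊂ K ⊂ L with finite degrees, [L:F] = [L:K] · [K:F]. Here this gives [L:F] = 67 · 69 = 4623.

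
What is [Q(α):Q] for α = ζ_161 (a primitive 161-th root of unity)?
[Q(α):Q] = 132

The minimal polynomial of ζ_161 over Q is the 161-th cyclotomic polynomial Φ_161(x), which is irreducible over Q and has degree φ(161) = 132. Hence [Q(α):Q] = φ(161) = 132.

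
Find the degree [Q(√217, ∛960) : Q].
[Q(√217, ∛960) : Q] = 6

Let L = Q(√217, ∛960). Since Q(√217) ⊂ L and [Q(√217):Q] = 2, the tower law gives 2 | [L:Q]. Likewise Q(∛960) ⊂ L with [Q(∛960):Q] = 3 (because 960 is not a perfect cube), so 3 | [L:Q]. As gcd(2,3) = 1, [L:Q] is divisible by 6. Conversely L is generated over Q by √217 and ∛960, so [L:Q] ≤ 2·3 = 6. Therefore [Q(√217, ∛960) : Q] = 6.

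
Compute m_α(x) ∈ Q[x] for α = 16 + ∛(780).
m_α(x) = x^3 - 48x^2 + 768x - 4876

Set β = α - 16 = ∛(780), so β^3 = 780. Then (α - 16)^3 - 780 = 0, i.e. α is a root of g(x) = (x - 16)^3 - 780 = x^3 - 48x^2 + 768x - 4876. Since g(x) = h(x - 16) where h(x) = x^3 - 780, and h is irreducible over Q (because 780 is not a perfect cube, so h has no rational root, and a monic cubic with no rational root is irreducible), g is also irreducible (irreducibility is preserved under the substitution x → x - 16). Hence m_α(x) = x^3 - 48x^2 + 768x - 4876.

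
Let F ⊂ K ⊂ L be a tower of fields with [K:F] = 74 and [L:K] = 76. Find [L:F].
[L:F] = 5624

The tower law says that for any tower of field extensions F ⊂ K ⊂ L with finite degrees, [L:F] = [L:K] · [K:F]. Here this gives [L:F] = 76 · 74 = 5624.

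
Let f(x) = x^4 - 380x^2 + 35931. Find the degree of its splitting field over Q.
[K : Q] = 4

Solving the quadratic in x^2: x^2 = (380 ± √(380^2 - 4·35931))/2 = (380 ± √676)/2 = (380 ± 26)/2, giving x^2 = 203 or x^2 = 177. So f(x) = (x^2 - 203)(x^2 - 177) and the roots of f are ±√203, ±√177. Hence the splitting field is K = Q(√203, √177). Since 203 and 177 are distinct squarefree integers > 1, their product 35931 is not a perfect square, so √177 ∉ Q(√203). By the tower law [K:Q] = [Q(√203,√177):Q(√203)] · [Q(√203):Q] = 2 · 2 = 4.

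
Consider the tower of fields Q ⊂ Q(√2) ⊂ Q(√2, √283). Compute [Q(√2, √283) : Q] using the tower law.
[Q(√2, √283) : Q] = 4

[Q(√2):Q] = 2 (min poly x^2 - 2, irreducible since 2 is squarefree > 1). For the top step, suppose √283 ∈ Q(√2), say √283 = c + d√2 with c, d ∈ Q. Squaring: 283 = c^2 + 2d^2 + 2cd√2. Since √2 ∉ Q this forces 2cd = 0. If d = 0 then √283 = c ∈ Q, contradicting 283 squarefree > 1. If c = 0 then 283 = 2d^2, so 2·283 = (2d)^2 is a perfect square in Q — but 2·283 = 566 is not a perfect square (since 2 and 283 are distinct squarefree integers). Contradiction. Hence √283 ∉ Q(√2), so x^2 - 283 stays irreducible over Q(√2) and [Q(√2, √283) : Q(√2)] = 2. By the tower law, [Q(√2, √283) : Q] = 2 · 2 = 4.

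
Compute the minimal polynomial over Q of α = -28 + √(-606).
m_α(x) = x^2 + 56x + 1390

From α + 28 = √(-606), squaring gives (α + 28)^2 = -606, i.e. α^2 + 56α + 784 = -606, so α^2 + 56α + 1390 = 0. The discriminant of x^2 + 56x + 1390 is (56)^2 - 4·(1390) = 3136 - 5560 = -2424, and 4·(-606) is not a perfect square in Q since -606 is squarefree and ≠ 1. Hence x^2 + 56x + 1390 is irreducible over Q and is the minimal polynomial of α.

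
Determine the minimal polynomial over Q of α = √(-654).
m_α(x) = x^2 + 654

α satisfies α^2 + 654 = 0, so x^2 + 654 annihilates α. Since d = -654 is squarefree and ≠ 1, it is not a perfect square in Q, so x^2 + 654 has no rational root and is therefore irreducible over Q (a degree-2 polynomial over a field is irreducible iff it has no root). Hence m_α(x) = x^2 + 654.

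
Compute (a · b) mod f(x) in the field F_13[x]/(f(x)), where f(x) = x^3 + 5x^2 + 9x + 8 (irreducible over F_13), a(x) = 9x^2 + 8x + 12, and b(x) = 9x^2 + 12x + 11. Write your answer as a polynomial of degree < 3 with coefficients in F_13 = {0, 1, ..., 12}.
a · b ≡ 10x^2 + 10x + 8 (mod f(x))

Multiply in F_13[x]: a(x)·b(x) = (9x^2 + 8x + 12)·(9x^2 + 12x + 11) = 3x^4 + 11x^3 + 4x^2 + 11x + 2. This has degree ≥ 3, so divide by f(x) over F_13: 3x^4 + 11x^3 + 4x^2 + 11x + 2 = (3x + 9)·(x^3 + 5x^2 + 9x + 8) + (10x^2 + 10x + 8). Hence a·b ≡ 10x^2 + 10x + 8 (mod f). (F_13[x]/(f) is a field with 13^3 = 2197 elements since f is irreducible of degree 3.)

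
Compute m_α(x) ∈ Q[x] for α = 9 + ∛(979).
m_α(x) = x^3 - 27x^2 + 243x - 1708

Set β = α - 9 = ∛(979), so β^3 = 979. Then (α - 9)^3 - 979 = 0, i.e. α is a root of g(x) = (x - 9)^3 - 979 = x^3 - 27x^2 + 243x - 1708. Since g(x) = h(x - 9) where h(x) = x^3 - 979, and h is irreducible over Q (because 979 is not a perfect cube, so h has no rational root, and a monic cubic with no rational root is irreducible), g is also irreducible (irreducibility is preserved under the substitution x → x - 9). Hence m_α(x) = x^3 - 27x^2 + 243x - 1708.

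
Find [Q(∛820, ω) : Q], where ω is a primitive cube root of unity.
[Q(∛820, ω) : Q] = 6

[Q(∛820):Q] = 3 (min poly x^3 - 820, irreducible since 820 is not a perfect cube). [Q(ω):Q] = 2 (min poly x^2 + x + 1). Since Q(∛820) ⊂ R and ω ∉ R, we have ω ∉ Q(∛820), so x^2 + x + 1 remains irreducible over Q(∛820) and [Q(∛820, ω) : Q(∛820)] = 2. By the tower law, [Q(∛820, ω) : Q] = 3 · 2 = 6. (In fact Q(∛820, ω) is the splitting field of x^3 - 820 over Q.)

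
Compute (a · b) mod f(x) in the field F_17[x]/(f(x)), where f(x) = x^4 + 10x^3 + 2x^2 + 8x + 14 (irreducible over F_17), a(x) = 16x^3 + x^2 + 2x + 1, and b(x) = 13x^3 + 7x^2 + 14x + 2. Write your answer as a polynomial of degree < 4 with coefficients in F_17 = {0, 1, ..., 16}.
a · b ≡ 16x^3 + 10x^2 + 15x + 1 (mod f(x))

Multiply in F_17[x]: a(x)·b(x) = (16x^3 + x^2 + 2x + 1)·(13x^3 + 7x^2 + 14x + 2) = 4x^6 + 6x^5 + 2x^4 + 5x^3 + 3x^2 + x + 2. This has degree ≥ 4, so divide by f(x) over F_17: 4x^6 + 6x^5 + 2x^4 + 5x^3 + 3x^2 + x + 2 = (4x^2 + 11)·(x^4 + 10x^3 + 2x^2 + 8x + 14) + (16x^3 + 10x^2 + 15x + 1). Hence a·b ≡ 16x^3 + 10x^2 + 15x + 1 (mod f). (F_17[x]/(f) is a field with 17^4 = 83521 elements since f is irreducible of degree 4.)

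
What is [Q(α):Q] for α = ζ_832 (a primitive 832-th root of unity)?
[Q(α):Q] = 384

The minimal polynomial of ζ_832 over Q is the 832-th cyclotomic polynomial Φ_832(x), which is irreducible over Q and has degree φ(832) = 384. Hence [Q(α):Q] = φ(832) = 384.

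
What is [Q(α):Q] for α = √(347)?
[Q(α):Q] = 2

[Q(α):Q] equals the degree of the minimal polynomial of α. Here α^2 = 347 and x^2 - 347 is irreducible (d = 347 is squarefree, ≠ 1, hence not a square), so deg(m_α) = 2. Thus [Q(α):Q] = 2.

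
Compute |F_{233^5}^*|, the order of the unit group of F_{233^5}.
|F_{233^5}^*| = 686719856392

F_{233^5} has 233^5 = 686719856393 elements; its multiplicative group consists of all nonzero elements, so |F_{233^5}^*| = 686719856393 - 1 = 686719856392. (It is cyclic since any finite subgroup of the multiplicative group of a field is cyclic.)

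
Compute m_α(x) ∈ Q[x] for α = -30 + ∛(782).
m_α(x) = x^3 + 90x^2 + 2700x + 26218

Set β = α + 30 = ∛(782), so β^3 = 782. Then (α + 30)^3 - 782 = 0, i.e. α is a root of g(x) = (x + 30)^3 - 782 = x^3 + 90x^2 + 2700x + 26218. Since g(x) = h(x + 30) where h(x) = x^3 - 782, and h is irreducible over Q (because 782 is not a perfect cube, so h has no rational root, and a monic cubic with no rational root is irreducible), g is also irreducible (irreducibility is preserved under the substitution x → x + 30). Hence m_α(x) = x^3 + 90x^2 + 2700x + 26218.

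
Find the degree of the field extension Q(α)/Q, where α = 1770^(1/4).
[Q(α):Q] = 4

α is a root of x^4 - 1770. By Eisenstein's criterion at the prime p = 2 (which divides the constant term 1770 but p^2 = 4 does not, since 1770 is squarefree), x^4 - 1770 is irreducible over Q. Hence [Q(α):Q] = 4.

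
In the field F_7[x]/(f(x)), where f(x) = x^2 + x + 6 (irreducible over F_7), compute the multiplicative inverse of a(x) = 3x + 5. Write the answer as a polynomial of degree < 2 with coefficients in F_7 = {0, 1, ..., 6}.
a(x)^(-1) ≡ 4x + 2 (mod f(x))

Since f is irreducible over F_7, F_7[x]/(f) is a field and a(x) ≠ 0 has an inverse. Apply the extended Euclidean algorithm to f(x) and a(x) in F_7[x]: f(x) = (5x + 6)·a(x) + (4). The last nonzero remainder is the constant 4 = gcd(f, a) in F_7. Back-substituting through the division chain expresses 4 = s(x)·a(x) + t(x)·f(x) with s(x) ≡ 2x + 1 (mod f), so (2x + 1)·a(x) ≡ 4 (mod f). Multiplying by 4^(-1) ≡ 2 in F_7 gives a(x)^(-1) ≡ 2·(2x + 1) ≡ 4x + 2 (mod f). Check: (3x + 5)·(4x + 2) = 5x^2 + 5x + 3 ≡ 1 (mod x^2 + x + 6).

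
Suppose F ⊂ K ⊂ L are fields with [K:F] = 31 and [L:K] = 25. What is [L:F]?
[L:F] = 775

The tower law says that for any tower of field extensions F ⊂ K ⊂ L with finite degrees, [L:F] = [L:K] · [K:F]. Here this gives [L:F] = 25 · 31 = 775.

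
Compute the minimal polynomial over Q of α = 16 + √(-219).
m_α(x) = x^2 - 32x + 475

From α - 16 = √(-219), squaring gives (α - 16)^2 = -219, i.e. α^2 - 32α + 256 = -219, so α^2 - 32α + 475 = 0. The discriminant of x^2 - 32x + 475 is (-32)^2 - 4·(475) = 1024 - 1900 = -876, and 4·(-219) is not a perfect square in Q since -219 is squarefree and ≠ 1. Hence x^2 - 32x + 475 is irreducible over Q and is the minimal polynomial of α.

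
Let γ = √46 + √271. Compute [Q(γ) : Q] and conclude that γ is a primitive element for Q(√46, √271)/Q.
[Q(γ) : Q] = 4 (equivalently, Q(γ) = Q(√46, √271))

Obviously Q(γ) ⊆ Q(√46, √271), and [Q(√46, √271):Q] = 4 (since 46, 271 are distinct squarefree integers > 1 with 12466 not a perfect square). To show equality we compute the minimal polynomial of γ. From γ = √46 + √271: γ^2 = 46 + 2√(12466) + 271 = 317 + 2√(12466), so γ^2 - 317 = 2√(12466); squaring, (γ^2 - 317)^2 = 4·12466, i.e. γ^4 - 634γ^2 + 100489 - 49864 = 0, i.e. γ^4 - 634γ^2 + 50625 = 0. So γ is a root of x^4 - 634x^2 + 50625. This polynomial is irreducible over Q: it has no rational root (each ±√46 ± √271 is irrational), and any factorization into two quadratics over Q would force √(12466) ∈ Q (pairing opposite roots) or √46, √271 ∈ Q (other pairings), all impossible. Hence [Q(γ):Q] = 4 = [Q(√46, √271):Q], so Q(γ) = Q(√46, √271).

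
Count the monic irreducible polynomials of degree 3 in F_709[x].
There are 118800040 monic irreducible polynomials of degree 3 over F_709

Each element of F_{709^3} that lies in no proper subfield is a root of exactly one monic irreducible of degree 3 over F_709, and each such polynomial has 3 distinct roots in F_{709^3}. By Möbius inversion the count is N_709(3) = (1/3) Σ_{d|3} μ(3/d) · 709^d = (1/3)(μ(3)·709^1 + μ(1)·709^3) = 356400120/3 = 118800040.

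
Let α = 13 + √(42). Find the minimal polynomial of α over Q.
m_α(x) = x^2 - 26x + 127

From α - 13 = √(42), squaring gives (α - 13)^2 = 42, i.e. α^2 - 26α + 169 = 42, so α^2 - 26α + 127 = 0. The discriminant of x^2 - 26x + 127 is (-26)^2 - 4·(127) = 676 - 508 = 168, and 4·(42) is not a perfect square in Q since 42 is squarefree and ≠ 1. Hence x^2 - 26x + 127 is irreducible over Q and is the minimal polynomial of α.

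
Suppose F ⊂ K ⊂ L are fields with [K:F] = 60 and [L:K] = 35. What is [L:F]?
[L:F] = 2100

The tower law says that for any tower of field extensions F ⊂ K ⊂ L with finite degrees, [L:F] = [L:K] · [K:F]. Here this gives [L:F] = 35 · 60 = 2100.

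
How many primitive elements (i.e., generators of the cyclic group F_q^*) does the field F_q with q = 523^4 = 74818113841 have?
There are φ(74818113840) = 17980784640 primitive elements

F_q^* is cyclic of order q - 1 = 74818113840. A cyclic group of order m has exactly φ(m) generators. Here m = 74818113840 = 2^4 · 3^2 · 5 · 17 · 29 · 131 · 1609, so the number of primitive elements is φ(74818113840) = 17980784640.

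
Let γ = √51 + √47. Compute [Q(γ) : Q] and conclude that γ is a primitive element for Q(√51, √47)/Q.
[Q(γ) : Q] = 4 (equivalently, Q(γ) = Q(√51, √47))

Obviously Q(γ) ⊆ Q(√51, √47), and [Q(√51, √47):Q] = 4 (since 51, 47 are distinct squarefree integers > 1 with 2397 not a perfect square). To show equality we compute the minimal polynomial of γ. From γ = √51 + √47: γ^2 = 51 + 2√(2397) + 47 = 98 + 2√(2397), so γ^2 - 98 = 2√(2397); squaring, (γ^2 - 98)^2 = 4·2397, i.e. γ^4 - 196γ^2 + 9604 - 9588 = 0, i.e. γ^4 - 196γ^2 + 16 = 0. So γ is a root of x^4 - 196x^2 + 16. This polynomial is irreducible over Q: it has no rational root (each ±√51 ± √47 is irrational), and any factorization into two quadratics over Q would force √(2397) ∈ Q (pairing opposite roots) or √51, √47 ∈ Q (other pairings), all impossible. Hence [Q(γ):Q] = 4 = [Q(√51, √47):Q], so Q(γ) = Q(√51, √47).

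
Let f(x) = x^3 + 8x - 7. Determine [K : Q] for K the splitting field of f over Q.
[K : Q] = 6

By the rational root test, any rational root of the monic integer polynomial f(x) = x^3 + 8x - 7 must be an integer dividing the constant term -7, i.e. one of ±{1, 7}. Evaluating: f(1) = 2, f(-1) = -16, f(7) = 392, f(-7) = -406; none is 0, so f has no rational root and is therefore irreducible over Q (a cubic with no linear factor over a field is irreducible). For an irreducible cubic, the Galois group is A_3 or S_3 according as the discriminant disc(f) = -4a^3 - 27b^2 = -4·(8)^3 - 27·(-7)^2 = -3371 is or is not a square in Q. Here disc(f) = -3371 is not a perfect square in Q, so the Galois group of f over Q is not contained in A_3 and must be all of S_3. The splitting field has degree |S_3| = 6 over Q, so [K : Q] = 6.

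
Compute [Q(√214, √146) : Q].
[Q(√214, √146) : Q] = 4

[Q(√214):Q] = 2 (min poly x^2 - 214, irreducible since 214 is squarefree > 1). For the top step, suppose √146 ∈ Q(√214), say √146 = c + d√214 with c, d ∈ Q. Squaring: 146 = c^2 + 214d^2 + 2cd√214. Since √214 ∉ Q this forces 2cd = 0. If d = 0 then √146 = c ∈ Q, contradicting 146 squarefree > 1. If c = 0 then 146 = 214d^2, so 214·146 = (214d)^2 is a perfect square in Q — but 214·146 = 31244 is not a perfect square (since 214 and 146 are distinct squarefree integers). Contradiction. Hence √146 ∉ Q(√214), so x^2 - 146 stays irreducible over Q(√214) and [Q(√214, √146) : Q(√214)] = 2. By the tower law, [Q(√214, √146) : Q] = 2 · 2 = 4.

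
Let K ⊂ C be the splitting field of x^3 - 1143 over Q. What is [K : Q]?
[K : Q] = 6

The roots of x^3 - 1143 are ∛1143, ω∛1143, ω^2∛1143 where ω = e^(2πi/3) is a primitive cube root of unity, so K = Q(∛1143, ω). Now [Q(∛1143):Q] = 3 (since 1143 is not a perfect cube, x^3 - 1143 is irreducible) and [Q(ω):Q] = 2. Both 2 and 3 divide [K:Q], and [K:Q] ≤ 3·2 = 6, so [K:Q] = 6. (Equivalently: Q(∛1143) ⊂ R but ω ∉ R, so [K : Q(∛1143)] = 2.)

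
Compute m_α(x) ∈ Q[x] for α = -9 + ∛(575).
m_α(x) = x^3 + 27x^2 + 243x + 154

Set β = α + 9 = ∛(575), so β^3 = 575. Then (α + 9)^3 - 575 = 0, i.e. α is a root of g(x) = (x + 9)^3 - 575 = x^3 + 27x^2 + 243x + 154. Since g(x) = h(x + 9) where h(x) = x^3 - 575, and h is irreducible over Q (because 575 is not a perfect cube, so h has no rational root, and a monic cubic with no rational root is irreducible), g is also irreducible (irreducibility is preserved under the substitution x → x + 9). Hence m_α(x) = x^3 + 27x^2 + 243x + 154.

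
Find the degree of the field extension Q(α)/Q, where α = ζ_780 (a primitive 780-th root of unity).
[Q(α):Q] = 192

The minimal polynomial of ζ_780 over Q is the 780-th cyclotomic polynomial Φ_780(x), which is irreducible over Q and has degree φ(780) = 192. Hence [Q(α):Q] = φ(780) = 192.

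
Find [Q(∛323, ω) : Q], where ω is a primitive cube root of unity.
[Q(∛323, ω) : Q] = 6

[Q(∛323):Q] = 3 (min poly x^3 - 323, irreducible since 323 is not a perfect cube). [Q(ω):Q] = 2 (min poly x^2 + x + 1). Since Q(∛323) ⊂ R and ω ∉ R, we have ω ∉ Q(∛323), so x^2 + x + 1 remains irreducible over Q(∛323) and [Q(∛323, ω) : Q(∛323)] = 2. By the tower law, [Q(∛323, ω) : Q] = 3 · 2 = 6. (In fact Q(∛323, ω) is the splitting field of x^3 - 323 over Q.)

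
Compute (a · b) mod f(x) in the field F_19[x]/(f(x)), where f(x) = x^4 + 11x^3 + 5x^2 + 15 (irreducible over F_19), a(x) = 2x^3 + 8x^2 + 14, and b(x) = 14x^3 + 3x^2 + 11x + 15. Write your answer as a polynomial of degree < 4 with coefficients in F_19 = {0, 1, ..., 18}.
a · b ≡ 18x^3 + 3x^2 + 2x + 5 (mod f(x))

Multiply in F_19[x]: a(x)·b(x) = (2x^3 + 8x^2 + 14)·(14x^3 + 3x^2 + 11x + 15) = 9x^6 + 4x^5 + 8x^4 + 10x^3 + 10x^2 + 2x + 1. This has degree ≥ 4, so divide by f(x) over F_19: 9x^6 + 4x^5 + 8x^4 + 10x^3 + 10x^2 + 2x + 1 = (9x^2 + 1)·(x^4 + 11x^3 + 5x^2 + 15) + (18x^3 + 3x^2 + 2x + 5). Hence a·b ≡ 18x^3 + 3x^2 + 2x + 5 (mod f). (F_19[x]/(f) is a field with 19^4 = 130321 elements since f is irreducible of degree 4.)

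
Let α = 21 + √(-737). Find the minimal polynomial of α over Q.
m_α(x) = x^2 - 42x + 1178

From α - 21 = √(-737), squaring gives (α - 21)^2 = -737, i.e. α^2 - 42α + 441 = -737, so α^2 - 42α + 1178 = 0. The discriminant of x^2 - 42x + 1178 is (-42)^2 - 4·(1178) = 1764 - 4712 = -2948, and 4·(-737) is not a perfect square in Q since -737 is squarefree and ≠ 1. Hence x^2 - 42x + 1178 is irreducible over Q and is the minimal polynomial of α.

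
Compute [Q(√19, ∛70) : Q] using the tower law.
[Q(√19, ∛70) : Q] = 6

Let L = Q(√19, ∛70). Since Q(√19) ⊂ L and [Q(√19):Q] = 2, the tower law gives 2 | [L:Q]. Likewise Q(∛70) ⊂ L with [Q(∛70):Q] = 3 (because 70 is not a perfect cube), so 3 | [L:Q]. As gcd(2,3) = 1, [L:Q] is divisible by 6. Conversely L is generated over Q by √19 and ∛70, so [L:Q] ≤ 2·3 = 6. Therefore [Q(√19, ∛70) : Q] = 6.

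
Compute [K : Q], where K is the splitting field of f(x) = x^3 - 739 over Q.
[K : Q] = 6

The roots of x^3 - 739 are ∛739, ω∛739, ω^2∛739 where ω = e^(2πi/3) is a primitive cube root of unity, so K = Q(∛739, ω). Now [Q(∛739):Q] = 3 (since 739 is not a perfect cube, x^3 - 739 is irreducible) and [Q(ω):Q] = 2. Both 2 and 3 divide [K:Q], and [K:Q] ≤ 3·2 = 6, so [K:Q] = 6. (Equivalently: Q(∛739) ⊂ R but ω ∉ R, so [K : Q(∛739)] = 2.)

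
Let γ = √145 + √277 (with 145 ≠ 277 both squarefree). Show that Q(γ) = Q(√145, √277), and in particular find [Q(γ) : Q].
[Q(γ) : Q] = 4 (equivalently, Q(γ) = Q(√145, √277))

Obviously Q(γ) ⊆ Q(√145, √277), and [Q(√145, √277):Q] = 4 (since 145, 277 are distinct squarefree integers > 1 with 40165 not a perfect square). To show equality we compute the minimal polynomial of γ. From γ = √145 + √277: γ^2 = 145 + 2√(40165) + 277 = 422 + 2√(40165), so γ^2 - 422 = 2√(40165); squaring, (γ^2 - 422)^2 = 4·40165, i.e. γ^4 - 844γ^2 + 178084 - 160660 = 0, i.e. γ^4 - 844γ^2 + 17424 = 0. So γ is a root of x^4 - 844x^2 + 17424. This polynomial is irreducible over Q: it has no rational root (each ±√145 ± √277 is irrational), and any factorization into two quadratics over Q would force √(40165) ∈ Q (pairing opposite roots) or √145, √277 ∈ Q (other pairings), all impossible. Hence [Q(γ):Q] = 4 = [Q(√145, √277):Q], so Q(γ) = Q(√145, √277).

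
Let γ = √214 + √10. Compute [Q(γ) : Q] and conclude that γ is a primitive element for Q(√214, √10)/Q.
[Q(γ) : Q] = 4 (equivalently, Q(γ) = Q(√214, √10))

Obviously Q(γ) ⊆ Q(√214, √10), and [Q(√214, √10):Q] = 4 (since 214, 10 are distinct squarefree integers > 1 with 2140 not a perfect square). To show equality we compute the minimal polynomial of γ. From γ = √214 + √10: γ^2 = 214 + 2√(2140) + 10 = 224 + 2√(2140), so γ^2 - 224 = 2√(2140); squaring, (γ^2 - 224)^2 = 4·2140, i.e. γ^4 - 448γ^2 + 50176 - 8560 = 0, i.e. γ^4 - 448γ^2 + 41616 = 0. So γ is a root of x^4 - 448x^2 + 41616. This polynomial is irreducible over Q: it has no rational root (each ±√214 ± √10 is irrational), and any factorization into two quadratics over Q would force √(2140) ∈ Q (pairing opposite roots) or √214, √10 ∈ Q (other pairings), all impossible. Hence [Q(γ):Q] = 4 = [Q(√214, √10):Q], so Q(γ) = Q(√214, √10).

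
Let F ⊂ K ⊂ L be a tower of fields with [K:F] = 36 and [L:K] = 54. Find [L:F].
[L:F] = 1944

The tower law says that for any tower of field extensions F ⊂ K ⊂ L with finite degrees, [L:F] = [L:K] · [K:F]. Here this gives [L:F] = 54 · 36 = 1944.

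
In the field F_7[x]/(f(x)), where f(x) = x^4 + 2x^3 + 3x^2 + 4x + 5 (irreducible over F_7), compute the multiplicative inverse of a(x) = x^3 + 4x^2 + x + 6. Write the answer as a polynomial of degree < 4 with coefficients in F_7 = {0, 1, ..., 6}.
a(x)^(-1) ≡ 6x^2 + 5x + 5 (mod f(x))

Since f is irreducible over F_7, F_7[x]/(f) is a field and a(x) ≠ 0 has an inverse. Apply the extended Euclidean algorithm to f(x) and a(x) in F_7[x]: f(x) = (x + 5)·a(x) + (3x^2 + 3);  a(x) = (5x + 6)·(3x^2 + 3) + (2). The last nonzero remainder is the constant 2 = gcd(f, a) in F_7. Back-substituting through the division chain expresses 2 = s(x)·a(x) + t(x)·f(x) with s(x) ≡ 5x^2 + 3x + 3 (mod f), so (5x^2 + 3x + 3)·a(x) ≡ 2 (mod f). Multiplying by 2^(-1) ≡ 4 in F_7 gives a(x)^(-1) ≡ 4·(5x^2 + 3x + 3) ≡ 6x^2 + 5x + 5 (mod f). Check: (x^3 + 4x^2 + x + 6)·(6x^2 + 5x + 5) = 6x^5 + x^4 + 3x^3 + 5x^2 + 2 ≡ 1 (mod x^4 + 2x^3 + 3x^2 + 4x + 5).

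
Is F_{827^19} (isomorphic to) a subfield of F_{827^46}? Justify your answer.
No: F_{827^19} is not a subfield of F_{827^46}

F_{p^m} embeds in F_{p^n} iff m | n. Here 19 ∤ 46 (since 46 = 2·19 + 8 with remainder 8 ≠ 0), so F_{827^19} is not a subfield of F_{827^46}. Equivalently: if it were, the tower law would give 19 = [F_{827^19}:F_827] dividing [F_{827^46}:F_827] = 46, contradiction.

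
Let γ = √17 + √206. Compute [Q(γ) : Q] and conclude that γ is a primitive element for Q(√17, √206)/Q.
[Q(γ) : Q] = 4 (equivalently, Q(γ) = Q(√17, √206))

Obviously Q(γ) ⊆ Q(√17, √206), and [Q(√17, √206):Q] = 4 (since 17, 206 are distinct squarefree integers > 1 with 3502 not a perfect square). To show equality we compute the minimal polynomial of γ. From γ = √17 + √206: γ^2 = 17 + 2√(3502) + 206 = 223 + 2√(3502), so γ^2 - 223 = 2√(3502); squaring, (γ^2 - 223)^2 = 4·3502, i.e. γ^4 - 446γ^2 + 49729 - 14008 = 0, i.e. γ^4 - 446γ^2 + 35721 = 0. So γ is a root of x^4 - 446x^2 + 35721. This polynomial is irreducible over Q: it has no rational root (each ±√17 ± √206 is irrational), and any factorization into two quadratics over Q would force √(3502) ∈ Q (pairing opposite roots) or √17, √206 ∈ Q (other pairings), all impossible. Hence [Q(γ):Q] = 4 = [Q(√17, √206):Q], so Q(γ) = Q(√17, √206).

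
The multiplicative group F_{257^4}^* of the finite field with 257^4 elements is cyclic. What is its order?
|F_{257^4}^*| = 4362470400

F_{257^4} has 257^4 = 4362470401 elements; its multiplicative group consists of all nonzero elements, so |F_{257^4}^*| = 4362470401 - 1 = 4362470400. (It is cyclic since any finite subgroup of the multiplicative group of a field is cyclic.)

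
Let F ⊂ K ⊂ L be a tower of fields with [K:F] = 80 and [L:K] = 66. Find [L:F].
[L:F] = 5280

The tower law says that for any tower of field extensions F ⊂ K ⊂ L with finite degrees, [L:F] = [L:K] · [K:F]. Here this gives [L:F] = 66 · 80 = 5280.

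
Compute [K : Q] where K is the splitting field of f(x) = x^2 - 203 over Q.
[K : Q] = 2

f(x) = x^2 - 203 factors as (x - √203)(x + √203). The splitting field is K = Q(√203). Since 203 is squarefree and > 1, it is not a perfect square, so x^2 - 203 is irreducible over Q and [Q(√203) : Q] = 2. Hence [K : Q] = 2.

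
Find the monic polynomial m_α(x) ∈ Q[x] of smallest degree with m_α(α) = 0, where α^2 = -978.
m_α(x) = x^2 + 978

α satisfies α^2 + 978 = 0, so x^2 + 978 annihilates α. Since d = -978 is squarefree and ≠ 1, it is not a perfect square in Q, so x^2 + 978 has no rational root and is therefore irreducible over Q (a degree-2 polynomial over a field is irreducible iff it has no root). Hence m_α(x) = x^2 + 978.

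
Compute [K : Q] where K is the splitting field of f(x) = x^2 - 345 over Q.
[K : Q] = 2

f(x) = x^2 - 345 factors as (x - √345)(x + √345). The splitting field is K = Q(√345). Since 345 is squarefree and > 1, it is not a perfect square, so x^2 - 345 is irreducible over Q and [Q(√345) : Q] = 2. Hence [K : Q] = 2.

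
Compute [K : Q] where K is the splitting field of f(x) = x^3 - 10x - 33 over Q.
[K : Q] = 6

By the rational root test, any rational root of the monic integer polynomial f(x) = x^3 - 10x - 33 must be an integer dividing the constant term -33, i.e. one of ±{1, 3, 11, 33}. Evaluating: f(1) = -42, f(-1) = -24, f(3) = -36, f(-3) = -30, f(11) = 1188, f(-11) = -1254, f(33) = 35574, f(-33) = -35640; none is 0, so f has no rational root and is therefore irreducible over Q (a cubic with no linear factor over a field is irreducible). For an irreducible cubic, the Galois group is A_3 or S_3 according as the discriminant disc(f) = -4a^3 - 27b^2 = -4·(-10)^3 - 27·(-33)^2 = -25403 is or is not a square in Q. Here disc(f) = -25403 is not a perfect square in Q, so the Galois group of f over Q is not contained in A_3 and must be all of S_3. The splitting field has degree |S_3| = 6 over Q, so [K : Q] = 6.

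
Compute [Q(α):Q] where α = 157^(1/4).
[Q(α):Q] = 4

α is a root of x^4 - 157. By Eisenstein's criterion at the prime p = 157 (which divides the constant term 157 but p^2 = 24649 does not, since 157 is squarefree), x^4 - 157 is irreducible over Q. Hence [Q(α):Q] = 4.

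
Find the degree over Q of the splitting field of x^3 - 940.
[K : Q] = 6

The roots of x^3 - 940 are ∛940, ω∛940, ω^2∛940 where ω = e^(2πi/3) is a primitive cube root of unity, so K = Q(∛940, ω). Now [Q(∛940):Q] = 3 (since 940 is not a perfect cube, x^3 - 940 is irreducible) and [Q(ω):Q] = 2. Both 2 and 3 divide [K:Q], and [K:Q] ≤ 3·2 = 6, so [K:Q] = 6. (Equivalently: Q(∛940) ⊂ R but ω ∉ R, so [K : Q(∛940)] = 2.)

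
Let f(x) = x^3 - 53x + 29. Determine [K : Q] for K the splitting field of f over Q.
[K : Q] = 6

By the rational root test, any rational root of the monic integer polynomial f(x) = x^3 - 53x + 29 must be an integer dividing the constant term 29, i.e. one of ±{1, 29}. Evaluating: f(1) = -23, f(-1) = 81, f(29) = 22881, f(-29) = -22823; none is 0, so f has no rational root and is therefore irreducible over Q (a cubic with no linear factor over a field is irreducible). For an irreducible cubic, the Galois group is A_3 or S_3 according as the discriminant disc(f) = -4a^3 - 27b^2 = -4·(-53)^3 - 27·(29)^2 = 572801 is or is not a square in Q. Here disc(f) = 572801 is not a perfect square in Q, so the Galois group of f over Q is not contained in A_3 and must be all of S_3. The splitting field has degree |S_3| = 6 over Q, so [K : Q] = 6.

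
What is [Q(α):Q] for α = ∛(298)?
[Q(α):Q] = 3

The minimal polynomial of α is x^3 - 298, irreducible over Q since 298 is not a perfect cube (so x^3 - 298 has no rational root). Hence [Q(α):Q] = deg(m_α) = 3.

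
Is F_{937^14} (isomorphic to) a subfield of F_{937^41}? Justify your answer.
No: F_{937^14} is not a subfield of F_{937^41}

F_{p^m} embeds in F_{p^n} iff m | n. Here 14 ∤ 41 (since 41 = 2·14 + 13 with remainder 13 ≠ 0), so F_{937^14} is not a subfield of F_{937^41}. Equivalently: if it were, the tower law would give 14 = [F_{937^14}:F_937] dividing [F_{937^41}:F_937] = 41, contradiction.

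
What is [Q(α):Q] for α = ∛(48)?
[Q(α):Q] = 3

The minimal polynomial of α is x^3 - 48, irreducible over Q since 48 is not a perfect cube (so x^3 - 48 has no rational root). Hence [Q(α):Q] = deg(m_α) = 3.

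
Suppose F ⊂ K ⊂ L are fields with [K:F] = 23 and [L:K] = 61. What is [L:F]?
[L:F] = 1403

The tower law says that for any tower of field extensions F ⊂ K ⊂ L with finite degrees, [L:F] = [L:K] · [K:F]. Here this gives [L:F] = 61 · 23 = 1403.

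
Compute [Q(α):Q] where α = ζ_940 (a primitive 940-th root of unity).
[Q(α):Q] = 368

The minimal polynomial of ζ_940 over Q is the 940-th cyclotomic polynomial Φ_940(x), which is irreducible over Q and has degree φ(940) = 368. Hence [Q(α):Q] = φ(940) = 368.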